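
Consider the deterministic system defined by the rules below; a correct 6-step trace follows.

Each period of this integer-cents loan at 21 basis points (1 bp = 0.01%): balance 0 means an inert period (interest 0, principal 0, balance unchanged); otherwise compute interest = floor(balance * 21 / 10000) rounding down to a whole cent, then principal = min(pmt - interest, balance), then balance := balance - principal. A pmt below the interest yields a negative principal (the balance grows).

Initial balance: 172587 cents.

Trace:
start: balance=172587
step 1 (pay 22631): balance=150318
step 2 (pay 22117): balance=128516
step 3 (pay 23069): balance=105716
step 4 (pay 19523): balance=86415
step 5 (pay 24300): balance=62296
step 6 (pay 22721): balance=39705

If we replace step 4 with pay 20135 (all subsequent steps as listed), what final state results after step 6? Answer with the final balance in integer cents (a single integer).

39091

(re-executing from step 4 with the substitution; state before step 4: balance=105716)
step 4 (pay 20135): balance=85803
step 5 (pay 24300): balance=61683
step 6 (pay 22721): balance=39091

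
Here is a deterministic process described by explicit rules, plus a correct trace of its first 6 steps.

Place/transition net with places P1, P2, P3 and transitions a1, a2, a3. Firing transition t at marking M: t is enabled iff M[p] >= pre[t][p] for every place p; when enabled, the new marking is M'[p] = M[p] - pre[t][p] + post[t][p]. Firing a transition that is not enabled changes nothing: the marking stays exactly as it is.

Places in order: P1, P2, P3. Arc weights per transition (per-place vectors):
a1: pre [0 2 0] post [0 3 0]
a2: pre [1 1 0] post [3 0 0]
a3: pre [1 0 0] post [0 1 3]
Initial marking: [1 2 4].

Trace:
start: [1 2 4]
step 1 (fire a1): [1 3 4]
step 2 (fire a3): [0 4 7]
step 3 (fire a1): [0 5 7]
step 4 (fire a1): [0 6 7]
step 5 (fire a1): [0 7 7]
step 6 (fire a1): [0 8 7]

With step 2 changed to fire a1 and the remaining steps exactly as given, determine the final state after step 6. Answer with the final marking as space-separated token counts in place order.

(re-executing from step 2 with the substitution; state before step 2: [1 3 4])
step 2 (fire a1): [1 4 4]
step 3 (fire a1): [1 5 4]
step 4 (fire a1): [1 6 4]
step 5 (fire a1): [1 7 4]
step 6 (fire a1): [1 8 4]

1 8 4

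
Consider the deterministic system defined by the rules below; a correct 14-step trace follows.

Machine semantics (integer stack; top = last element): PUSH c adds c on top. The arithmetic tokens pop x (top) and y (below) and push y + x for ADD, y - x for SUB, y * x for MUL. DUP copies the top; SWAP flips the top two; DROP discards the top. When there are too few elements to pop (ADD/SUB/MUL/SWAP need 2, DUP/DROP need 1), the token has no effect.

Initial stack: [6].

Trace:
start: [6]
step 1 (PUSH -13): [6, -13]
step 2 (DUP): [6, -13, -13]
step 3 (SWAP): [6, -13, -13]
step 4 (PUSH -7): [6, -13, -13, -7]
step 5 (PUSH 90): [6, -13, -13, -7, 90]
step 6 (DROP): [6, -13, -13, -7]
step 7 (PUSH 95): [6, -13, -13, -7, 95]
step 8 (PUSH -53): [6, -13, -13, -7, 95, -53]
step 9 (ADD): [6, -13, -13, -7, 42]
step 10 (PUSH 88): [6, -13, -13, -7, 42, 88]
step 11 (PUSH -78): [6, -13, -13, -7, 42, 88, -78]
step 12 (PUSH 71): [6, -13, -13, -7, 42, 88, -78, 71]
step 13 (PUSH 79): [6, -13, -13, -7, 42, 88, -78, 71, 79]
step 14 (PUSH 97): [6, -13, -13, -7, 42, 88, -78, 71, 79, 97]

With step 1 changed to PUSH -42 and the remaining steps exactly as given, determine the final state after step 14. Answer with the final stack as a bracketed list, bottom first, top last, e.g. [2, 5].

(re-executing from step 1 with the substitution; state before step 1: [6])
step 1 (PUSH -42): [6, -42]
step 2 (DUP): [6, -42, -42]
step 3 (SWAP): [6, -42, -42]
step 4 (PUSH -7): [6, -42, -42, -7]
step 5 (PUSH 90): [6, -42, -42, -7, 90]
step 6 (DROP): [6, -42, -42, -7]
step 7 (PUSH 95): [6, -42, -42, -7, 95]
step 8 (PUSH -53): [6, -42, -42, -7, 95, -53]
step 9 (ADD): [6, -42, -42, -7, 42]
step 10 (PUSH 88): [6, -42, -42, -7, 42, 88]
step 11 (PUSH -78): [6, -42, -42, -7, 42, 88, -78]
step 12 (PUSH 71): [6, -42, -42, -7, 42, 88, -78, 71]
step 13 (PUSH 79): [6, -42, -42, -7, 42, 88, -78, 71, 79]
step 14 (PUSH 97): [6, -42, -42, -7, 42, 88, -78, 71, 79, 97]

[6, -42, -42, -7, 42, 88, -78, 71, 79, 97]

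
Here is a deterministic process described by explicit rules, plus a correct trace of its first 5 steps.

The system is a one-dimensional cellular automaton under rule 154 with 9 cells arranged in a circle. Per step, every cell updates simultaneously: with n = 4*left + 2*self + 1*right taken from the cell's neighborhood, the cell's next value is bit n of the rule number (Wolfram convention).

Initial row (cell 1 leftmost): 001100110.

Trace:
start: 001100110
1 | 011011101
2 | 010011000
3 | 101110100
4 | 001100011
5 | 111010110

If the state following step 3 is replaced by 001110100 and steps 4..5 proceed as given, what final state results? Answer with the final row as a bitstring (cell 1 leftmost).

state after step 3 := 001110100
4 | 011100010
5 | 111010101

111010101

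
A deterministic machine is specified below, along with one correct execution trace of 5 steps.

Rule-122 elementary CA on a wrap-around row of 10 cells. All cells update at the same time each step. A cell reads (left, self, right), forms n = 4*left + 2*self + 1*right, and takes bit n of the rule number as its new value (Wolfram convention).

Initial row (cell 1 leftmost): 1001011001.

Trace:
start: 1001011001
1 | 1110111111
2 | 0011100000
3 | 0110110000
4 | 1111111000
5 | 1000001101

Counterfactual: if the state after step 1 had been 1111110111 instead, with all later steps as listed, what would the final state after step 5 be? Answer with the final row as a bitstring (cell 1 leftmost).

1011000001

state after step 1 := 1111110111
2 | 0000011100
3 | 0000110110
4 | 0001111111
5 | 1011000001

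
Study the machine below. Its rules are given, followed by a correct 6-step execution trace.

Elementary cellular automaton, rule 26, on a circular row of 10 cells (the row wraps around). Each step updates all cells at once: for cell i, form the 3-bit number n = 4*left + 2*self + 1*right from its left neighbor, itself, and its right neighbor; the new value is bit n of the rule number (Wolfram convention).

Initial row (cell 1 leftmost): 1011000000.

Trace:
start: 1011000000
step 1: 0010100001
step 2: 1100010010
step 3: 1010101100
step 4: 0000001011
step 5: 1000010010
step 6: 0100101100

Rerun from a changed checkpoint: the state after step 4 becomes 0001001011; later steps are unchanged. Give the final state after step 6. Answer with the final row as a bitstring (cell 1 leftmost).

state after step 4 := 0001001011
step 5: 1010110010
step 6: 0000101100

0000101100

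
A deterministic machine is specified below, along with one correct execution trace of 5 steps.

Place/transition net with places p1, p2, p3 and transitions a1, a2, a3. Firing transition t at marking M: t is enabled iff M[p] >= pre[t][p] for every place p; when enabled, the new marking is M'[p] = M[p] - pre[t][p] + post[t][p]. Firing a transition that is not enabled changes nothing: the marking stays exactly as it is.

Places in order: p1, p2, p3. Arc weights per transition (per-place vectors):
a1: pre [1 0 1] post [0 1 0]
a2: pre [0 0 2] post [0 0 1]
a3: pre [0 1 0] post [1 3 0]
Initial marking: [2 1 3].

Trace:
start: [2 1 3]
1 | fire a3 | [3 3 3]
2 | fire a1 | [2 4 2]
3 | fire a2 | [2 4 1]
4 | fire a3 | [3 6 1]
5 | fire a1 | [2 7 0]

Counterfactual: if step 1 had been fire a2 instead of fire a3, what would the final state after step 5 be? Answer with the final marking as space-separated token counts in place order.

1 5 0

(re-executing from step 1 with the substitution; state before step 1: [2 1 3])
1 | fire a2 | [2 1 2]
2 | fire a1 | [1 2 1]
3 | fire a2 | [1 2 1]
4 | fire a3 | [2 4 1]
5 | fire a1 | [1 5 0]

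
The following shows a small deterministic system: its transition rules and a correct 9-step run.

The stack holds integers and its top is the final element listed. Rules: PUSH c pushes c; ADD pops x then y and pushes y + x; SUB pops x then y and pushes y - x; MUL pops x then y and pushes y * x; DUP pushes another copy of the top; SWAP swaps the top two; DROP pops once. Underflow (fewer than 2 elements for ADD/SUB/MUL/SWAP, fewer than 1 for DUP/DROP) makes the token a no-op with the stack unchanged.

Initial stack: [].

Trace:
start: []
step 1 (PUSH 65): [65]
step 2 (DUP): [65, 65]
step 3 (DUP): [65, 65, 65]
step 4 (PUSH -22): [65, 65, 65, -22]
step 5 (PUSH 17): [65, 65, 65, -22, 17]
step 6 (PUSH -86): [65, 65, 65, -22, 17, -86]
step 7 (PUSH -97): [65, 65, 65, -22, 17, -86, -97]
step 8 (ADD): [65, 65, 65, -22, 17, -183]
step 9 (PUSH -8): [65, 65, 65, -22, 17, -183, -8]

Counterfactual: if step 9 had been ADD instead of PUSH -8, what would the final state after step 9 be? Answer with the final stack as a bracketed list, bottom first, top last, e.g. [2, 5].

(re-executing from step 9 with the substitution; state before step 9: [65, 65, 65, -22, 17, -183])
step 9 (ADD): [65, 65, 65, -22, -166]

[65, 65, 65, -22, -166]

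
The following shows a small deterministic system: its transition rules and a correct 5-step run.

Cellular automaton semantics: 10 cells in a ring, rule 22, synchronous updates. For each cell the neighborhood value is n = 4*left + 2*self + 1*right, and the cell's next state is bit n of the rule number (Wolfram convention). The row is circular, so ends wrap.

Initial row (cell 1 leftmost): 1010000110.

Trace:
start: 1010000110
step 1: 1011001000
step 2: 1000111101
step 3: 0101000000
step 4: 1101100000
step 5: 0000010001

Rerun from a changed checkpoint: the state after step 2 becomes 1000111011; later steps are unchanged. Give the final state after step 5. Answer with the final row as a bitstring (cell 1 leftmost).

0000010001

state after step 2 := 1000111011
step 3: 0101000000
step 4: 1101100000
step 5: 0000010001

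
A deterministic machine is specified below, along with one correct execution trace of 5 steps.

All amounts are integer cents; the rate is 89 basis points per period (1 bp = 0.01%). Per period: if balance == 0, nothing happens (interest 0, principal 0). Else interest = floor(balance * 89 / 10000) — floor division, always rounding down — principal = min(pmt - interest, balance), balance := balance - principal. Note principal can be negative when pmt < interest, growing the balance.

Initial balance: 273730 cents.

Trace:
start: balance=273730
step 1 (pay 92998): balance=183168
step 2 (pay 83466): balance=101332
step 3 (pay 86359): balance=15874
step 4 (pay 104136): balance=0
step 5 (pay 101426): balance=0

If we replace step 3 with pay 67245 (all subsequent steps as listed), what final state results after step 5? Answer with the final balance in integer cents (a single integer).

0

(re-executing from step 3 with the substitution; state before step 3: balance=101332)
step 3 (pay 67245): balance=34988
step 4 (pay 104136): balance=0
step 5 (pay 101426): balance=0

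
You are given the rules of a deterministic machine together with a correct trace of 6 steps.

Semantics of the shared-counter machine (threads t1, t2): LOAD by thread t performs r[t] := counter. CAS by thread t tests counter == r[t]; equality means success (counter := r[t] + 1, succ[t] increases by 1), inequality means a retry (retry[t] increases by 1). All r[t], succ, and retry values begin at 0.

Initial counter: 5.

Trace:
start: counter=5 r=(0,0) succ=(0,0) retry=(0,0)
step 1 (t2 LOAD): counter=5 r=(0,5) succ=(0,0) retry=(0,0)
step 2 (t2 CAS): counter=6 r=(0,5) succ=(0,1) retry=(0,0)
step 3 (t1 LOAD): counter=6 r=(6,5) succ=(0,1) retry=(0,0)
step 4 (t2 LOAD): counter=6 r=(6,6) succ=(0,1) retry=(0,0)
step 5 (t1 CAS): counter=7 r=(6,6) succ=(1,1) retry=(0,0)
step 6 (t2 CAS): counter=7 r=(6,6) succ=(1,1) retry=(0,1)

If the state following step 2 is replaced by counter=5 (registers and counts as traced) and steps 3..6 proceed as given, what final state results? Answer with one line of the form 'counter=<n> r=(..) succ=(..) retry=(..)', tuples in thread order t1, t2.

counter=6 r=(5,5) succ=(1,1) retry=(0,1)

state after step 2 := counter=5 r=(0,5) succ=(0,1) retry=(0,0)
step 3 (t1 LOAD): counter=5 r=(5,5) succ=(0,1) retry=(0,0)
step 4 (t2 LOAD): counter=5 r=(5,5) succ=(0,1) retry=(0,0)
step 5 (t1 CAS): counter=6 r=(5,5) succ=(1,1) retry=(0,0)
step 6 (t2 CAS): counter=6 r=(5,5) succ=(1,1) retry=(0,1)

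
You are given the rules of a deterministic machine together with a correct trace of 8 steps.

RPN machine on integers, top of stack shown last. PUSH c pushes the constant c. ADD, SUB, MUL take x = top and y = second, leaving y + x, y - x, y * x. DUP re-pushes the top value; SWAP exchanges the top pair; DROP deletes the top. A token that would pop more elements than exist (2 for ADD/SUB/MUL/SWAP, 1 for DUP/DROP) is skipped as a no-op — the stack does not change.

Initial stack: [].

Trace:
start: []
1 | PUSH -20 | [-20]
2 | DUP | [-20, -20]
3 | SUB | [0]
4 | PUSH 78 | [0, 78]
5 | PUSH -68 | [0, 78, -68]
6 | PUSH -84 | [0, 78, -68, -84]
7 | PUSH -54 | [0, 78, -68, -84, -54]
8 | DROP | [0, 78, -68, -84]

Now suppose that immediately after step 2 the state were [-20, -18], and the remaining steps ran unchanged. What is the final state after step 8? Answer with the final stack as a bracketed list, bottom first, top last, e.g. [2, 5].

state after step 2 := [-20, -18]
3 | SUB | [-2]
4 | PUSH 78 | [-2, 78]
5 | PUSH -68 | [-2, 78, -68]
6 | PUSH -84 | [-2, 78, -68, -84]
7 | PUSH -54 | [-2, 78, -68, -84, -54]
8 | DROP | [-2, 78, -68, -84]

[-2, 78, -68, -84]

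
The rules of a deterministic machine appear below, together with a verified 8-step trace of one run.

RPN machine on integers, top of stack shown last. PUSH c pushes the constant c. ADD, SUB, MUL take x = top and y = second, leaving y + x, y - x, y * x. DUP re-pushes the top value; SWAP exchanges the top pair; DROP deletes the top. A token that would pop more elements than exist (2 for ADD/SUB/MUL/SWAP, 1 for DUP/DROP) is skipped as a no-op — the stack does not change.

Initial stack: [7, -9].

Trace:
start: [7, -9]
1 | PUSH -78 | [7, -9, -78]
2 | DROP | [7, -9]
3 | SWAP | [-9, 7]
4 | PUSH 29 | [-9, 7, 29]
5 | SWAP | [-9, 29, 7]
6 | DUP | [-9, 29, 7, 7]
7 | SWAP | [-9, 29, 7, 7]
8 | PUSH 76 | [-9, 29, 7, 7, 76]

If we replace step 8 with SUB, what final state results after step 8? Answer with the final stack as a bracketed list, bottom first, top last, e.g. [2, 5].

[-9, 29, 0]

(re-executing from step 8 with the substitution; state before step 8: [-9, 29, 7, 7])
8 | SUB | [-9, 29, 0]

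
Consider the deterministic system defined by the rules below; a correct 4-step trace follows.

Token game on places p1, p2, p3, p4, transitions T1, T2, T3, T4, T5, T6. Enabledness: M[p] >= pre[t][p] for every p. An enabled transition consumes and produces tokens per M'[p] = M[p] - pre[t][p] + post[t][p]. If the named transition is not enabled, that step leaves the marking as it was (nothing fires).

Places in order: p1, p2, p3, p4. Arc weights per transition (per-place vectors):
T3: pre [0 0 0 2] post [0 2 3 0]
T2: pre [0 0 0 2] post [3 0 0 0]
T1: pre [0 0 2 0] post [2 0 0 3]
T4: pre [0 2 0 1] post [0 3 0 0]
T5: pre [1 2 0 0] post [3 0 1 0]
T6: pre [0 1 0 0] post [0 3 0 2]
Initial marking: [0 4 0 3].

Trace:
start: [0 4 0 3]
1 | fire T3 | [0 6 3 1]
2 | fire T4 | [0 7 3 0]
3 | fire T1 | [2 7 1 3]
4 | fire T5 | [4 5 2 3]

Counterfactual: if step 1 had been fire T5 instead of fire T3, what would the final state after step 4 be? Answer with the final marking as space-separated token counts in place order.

0 5 0 2

(re-executing from step 1 with the substitution; state before step 1: [0 4 0 3])
1 | fire T5 | [0 4 0 3]
2 | fire T4 | [0 5 0 2]
3 | fire T1 | [0 5 0 2]
4 | fire T5 | [0 5 0 2]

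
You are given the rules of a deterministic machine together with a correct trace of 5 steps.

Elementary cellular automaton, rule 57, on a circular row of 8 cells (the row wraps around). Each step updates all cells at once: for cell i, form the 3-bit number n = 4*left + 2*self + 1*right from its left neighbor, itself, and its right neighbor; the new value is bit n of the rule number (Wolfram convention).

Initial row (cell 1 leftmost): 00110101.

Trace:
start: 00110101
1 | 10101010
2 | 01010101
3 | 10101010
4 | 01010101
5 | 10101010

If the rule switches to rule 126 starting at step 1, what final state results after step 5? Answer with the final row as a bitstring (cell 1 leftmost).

00000000

(re-executing steps 1..5 under rule 126; state before step 1: 00110101)
1 | 11111111
2 | 00000000
3 | 00000000
4 | 00000000
5 | 00000000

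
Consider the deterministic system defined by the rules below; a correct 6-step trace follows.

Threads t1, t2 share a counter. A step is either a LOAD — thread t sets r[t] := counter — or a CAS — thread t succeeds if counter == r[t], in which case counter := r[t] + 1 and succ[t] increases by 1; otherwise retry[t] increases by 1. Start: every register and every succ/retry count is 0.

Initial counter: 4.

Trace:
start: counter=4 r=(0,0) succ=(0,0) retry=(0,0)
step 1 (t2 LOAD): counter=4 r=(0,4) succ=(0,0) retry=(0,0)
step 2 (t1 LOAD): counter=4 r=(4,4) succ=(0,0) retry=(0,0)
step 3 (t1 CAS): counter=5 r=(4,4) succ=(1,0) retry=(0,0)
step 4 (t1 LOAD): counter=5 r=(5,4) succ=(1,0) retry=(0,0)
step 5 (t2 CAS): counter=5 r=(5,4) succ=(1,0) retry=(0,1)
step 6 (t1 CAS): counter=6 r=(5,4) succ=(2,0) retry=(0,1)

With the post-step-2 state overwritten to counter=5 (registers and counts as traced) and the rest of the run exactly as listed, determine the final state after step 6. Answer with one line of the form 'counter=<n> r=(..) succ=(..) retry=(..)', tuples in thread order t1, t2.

state after step 2 := counter=5 r=(4,4) succ=(0,0) retry=(0,0)
step 3 (t1 CAS): counter=5 r=(4,4) succ=(0,0) retry=(1,0)
step 4 (t1 LOAD): counter=5 r=(5,4) succ=(0,0) retry=(1,0)
step 5 (t2 CAS): counter=5 r=(5,4) succ=(0,0) retry=(1,1)
step 6 (t1 CAS): counter=6 r=(5,4) succ=(1,0) retry=(1,1)

counter=6 r=(5,4) succ=(1,0) retry=(1,1)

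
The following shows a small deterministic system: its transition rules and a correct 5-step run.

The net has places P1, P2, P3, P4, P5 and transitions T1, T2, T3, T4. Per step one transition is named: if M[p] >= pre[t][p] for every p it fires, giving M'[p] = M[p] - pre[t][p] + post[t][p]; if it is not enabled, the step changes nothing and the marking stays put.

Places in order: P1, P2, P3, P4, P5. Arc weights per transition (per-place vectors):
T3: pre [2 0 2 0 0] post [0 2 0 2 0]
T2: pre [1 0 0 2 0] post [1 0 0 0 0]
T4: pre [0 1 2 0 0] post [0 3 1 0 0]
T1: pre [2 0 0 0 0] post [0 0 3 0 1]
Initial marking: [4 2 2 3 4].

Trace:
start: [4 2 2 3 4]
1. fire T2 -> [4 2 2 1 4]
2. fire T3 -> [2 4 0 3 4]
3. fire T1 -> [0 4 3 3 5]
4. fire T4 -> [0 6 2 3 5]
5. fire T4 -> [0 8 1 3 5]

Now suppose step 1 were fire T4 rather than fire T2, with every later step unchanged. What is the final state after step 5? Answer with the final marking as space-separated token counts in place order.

(re-executing from step 1 with the substitution; state before step 1: [4 2 2 3 4])
1. fire T4 -> [4 4 1 3 4]
2. fire T3 -> [4 4 1 3 4]
3. fire T1 -> [2 4 4 3 5]
4. fire T4 -> [2 6 3 3 5]
5. fire T4 -> [2 8 2 3 5]

2 8 2 3 5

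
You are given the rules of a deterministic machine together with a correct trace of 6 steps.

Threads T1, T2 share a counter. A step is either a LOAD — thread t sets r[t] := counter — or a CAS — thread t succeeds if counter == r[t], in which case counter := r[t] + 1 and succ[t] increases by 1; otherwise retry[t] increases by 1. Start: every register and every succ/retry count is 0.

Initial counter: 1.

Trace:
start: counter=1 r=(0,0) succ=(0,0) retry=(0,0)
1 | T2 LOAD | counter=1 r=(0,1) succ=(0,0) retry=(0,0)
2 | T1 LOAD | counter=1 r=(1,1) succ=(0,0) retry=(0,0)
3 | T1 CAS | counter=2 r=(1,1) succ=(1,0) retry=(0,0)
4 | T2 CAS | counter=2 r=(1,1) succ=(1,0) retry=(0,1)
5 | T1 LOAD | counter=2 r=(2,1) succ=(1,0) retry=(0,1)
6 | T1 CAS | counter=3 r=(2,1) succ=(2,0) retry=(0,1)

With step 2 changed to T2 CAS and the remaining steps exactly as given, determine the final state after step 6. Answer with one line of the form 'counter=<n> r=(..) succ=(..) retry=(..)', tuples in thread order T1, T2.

(re-executing from step 2 with the substitution; state before step 2: counter=1 r=(0,1) succ=(0,0) retry=(0,0))
2 | T2 CAS | counter=2 r=(0,1) succ=(0,1) retry=(0,0)
3 | T1 CAS | counter=2 r=(0,1) succ=(0,1) retry=(1,0)
4 | T2 CAS | counter=2 r=(0,1) succ=(0,1) retry=(1,1)
5 | T1 LOAD | counter=2 r=(2,1) succ=(0,1) retry=(1,1)
6 | T1 CAS | counter=3 r=(2,1) succ=(1,1) retry=(1,1)

counter=3 r=(2,1) succ=(1,1) retry=(1,1)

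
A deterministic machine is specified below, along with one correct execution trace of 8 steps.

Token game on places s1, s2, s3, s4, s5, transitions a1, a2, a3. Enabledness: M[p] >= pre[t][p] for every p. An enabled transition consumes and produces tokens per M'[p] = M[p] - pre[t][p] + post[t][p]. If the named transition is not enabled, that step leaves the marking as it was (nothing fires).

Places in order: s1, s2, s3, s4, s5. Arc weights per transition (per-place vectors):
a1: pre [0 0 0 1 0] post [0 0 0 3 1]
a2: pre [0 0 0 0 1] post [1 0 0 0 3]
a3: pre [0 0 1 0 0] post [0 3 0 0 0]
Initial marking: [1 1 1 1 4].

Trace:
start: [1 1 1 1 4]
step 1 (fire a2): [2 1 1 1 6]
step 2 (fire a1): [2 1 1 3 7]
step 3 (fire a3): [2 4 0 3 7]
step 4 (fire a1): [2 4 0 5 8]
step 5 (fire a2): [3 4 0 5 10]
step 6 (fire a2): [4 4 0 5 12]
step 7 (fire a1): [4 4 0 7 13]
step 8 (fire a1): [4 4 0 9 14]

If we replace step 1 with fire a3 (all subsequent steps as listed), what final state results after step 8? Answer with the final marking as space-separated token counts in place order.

(re-executing from step 1 with the substitution; state before step 1: [1 1 1 1 4])
step 1 (fire a3): [1 4 0 1 4]
step 2 (fire a1): [1 4 0 3 5]
step 3 (fire a3): [1 4 0 3 5]
step 4 (fire a1): [1 4 0 5 6]
step 5 (fire a2): [2 4 0 5 8]
step 6 (fire a2): [3 4 0 5 10]
step 7 (fire a1): [3 4 0 7 11]
step 8 (fire a1): [3 4 0 9 12]

3 4 0 9 12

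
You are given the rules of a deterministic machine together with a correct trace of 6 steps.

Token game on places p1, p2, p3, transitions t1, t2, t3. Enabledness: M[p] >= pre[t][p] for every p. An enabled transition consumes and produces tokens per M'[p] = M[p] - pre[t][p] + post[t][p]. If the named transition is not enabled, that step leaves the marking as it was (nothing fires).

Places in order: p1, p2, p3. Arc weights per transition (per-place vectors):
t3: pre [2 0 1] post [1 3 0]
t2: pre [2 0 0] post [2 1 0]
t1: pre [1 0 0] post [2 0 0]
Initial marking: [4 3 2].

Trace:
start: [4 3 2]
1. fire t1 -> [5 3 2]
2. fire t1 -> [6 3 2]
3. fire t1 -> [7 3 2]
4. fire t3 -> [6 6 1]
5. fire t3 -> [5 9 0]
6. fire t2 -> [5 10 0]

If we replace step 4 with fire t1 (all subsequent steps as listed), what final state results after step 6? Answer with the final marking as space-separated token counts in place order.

(re-executing from step 4 with the substitution; state before step 4: [7 3 2])
4. fire t1 -> [8 3 2]
5. fire t3 -> [7 6 1]
6. fire t2 -> [7 7 1]

7 7 1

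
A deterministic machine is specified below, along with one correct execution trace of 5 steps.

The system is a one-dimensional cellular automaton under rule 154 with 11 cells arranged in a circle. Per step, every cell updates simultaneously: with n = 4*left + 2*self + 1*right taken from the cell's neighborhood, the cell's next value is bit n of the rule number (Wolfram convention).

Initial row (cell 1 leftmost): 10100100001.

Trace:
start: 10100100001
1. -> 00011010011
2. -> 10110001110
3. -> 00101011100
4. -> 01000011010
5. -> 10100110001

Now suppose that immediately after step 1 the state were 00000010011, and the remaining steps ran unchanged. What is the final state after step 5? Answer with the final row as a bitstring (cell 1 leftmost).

state after step 1 := 00000010011
2. -> 10000101110
3. -> 01001001100
4. -> 10110111010
5. -> 00100110000

00100110000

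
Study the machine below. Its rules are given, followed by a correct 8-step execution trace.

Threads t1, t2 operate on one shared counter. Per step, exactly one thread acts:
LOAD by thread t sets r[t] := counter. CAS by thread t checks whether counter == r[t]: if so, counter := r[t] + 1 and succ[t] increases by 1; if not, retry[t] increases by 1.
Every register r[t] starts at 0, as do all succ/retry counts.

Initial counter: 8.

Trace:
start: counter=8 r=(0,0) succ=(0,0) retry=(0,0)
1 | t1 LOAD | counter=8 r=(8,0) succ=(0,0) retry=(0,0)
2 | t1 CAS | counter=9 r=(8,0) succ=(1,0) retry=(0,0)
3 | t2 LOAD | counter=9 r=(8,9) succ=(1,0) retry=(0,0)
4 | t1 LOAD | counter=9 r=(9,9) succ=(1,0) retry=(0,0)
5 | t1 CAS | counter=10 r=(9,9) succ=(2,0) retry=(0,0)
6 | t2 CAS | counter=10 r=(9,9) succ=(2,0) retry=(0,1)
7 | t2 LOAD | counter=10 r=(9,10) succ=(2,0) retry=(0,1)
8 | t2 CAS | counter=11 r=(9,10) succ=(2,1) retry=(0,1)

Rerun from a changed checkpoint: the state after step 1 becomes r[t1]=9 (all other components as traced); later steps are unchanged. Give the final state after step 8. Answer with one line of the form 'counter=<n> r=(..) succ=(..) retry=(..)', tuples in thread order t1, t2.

state after step 1 := counter=8 r=(9,0) succ=(0,0) retry=(0,0)
2 | t1 CAS | counter=8 r=(9,0) succ=(0,0) retry=(1,0)
3 | t2 LOAD | counter=8 r=(9,8) succ=(0,0) retry=(1,0)
4 | t1 LOAD | counter=8 r=(8,8) succ=(0,0) retry=(1,0)
5 | t1 CAS | counter=9 r=(8,8) succ=(1,0) retry=(1,0)
6 | t2 CAS | counter=9 r=(8,8) succ=(1,0) retry=(1,1)
7 | t2 LOAD | counter=9 r=(8,9) succ=(1,0) retry=(1,1)
8 | t2 CAS | counter=10 r=(8,9) succ=(1,1) retry=(1,1)

counter=10 r=(8,9) succ=(1,1) retry=(1,1)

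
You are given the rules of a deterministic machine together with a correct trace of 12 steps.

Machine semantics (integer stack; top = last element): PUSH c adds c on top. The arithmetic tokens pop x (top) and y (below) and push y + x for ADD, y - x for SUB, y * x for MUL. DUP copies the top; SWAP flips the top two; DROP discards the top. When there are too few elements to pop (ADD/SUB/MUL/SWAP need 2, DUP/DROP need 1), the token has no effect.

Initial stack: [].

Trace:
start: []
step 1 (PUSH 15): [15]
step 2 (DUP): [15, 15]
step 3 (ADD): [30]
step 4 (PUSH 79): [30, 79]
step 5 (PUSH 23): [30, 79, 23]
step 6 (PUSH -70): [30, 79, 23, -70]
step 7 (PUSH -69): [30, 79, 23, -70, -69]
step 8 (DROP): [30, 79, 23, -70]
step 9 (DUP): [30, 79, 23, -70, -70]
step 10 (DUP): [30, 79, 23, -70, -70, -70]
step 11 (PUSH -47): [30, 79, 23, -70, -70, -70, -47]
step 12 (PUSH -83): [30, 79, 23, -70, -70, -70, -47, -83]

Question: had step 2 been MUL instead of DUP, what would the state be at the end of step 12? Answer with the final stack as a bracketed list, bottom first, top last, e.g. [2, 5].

[15, 79, 23, -70, -70, -70, -47, -83]

(re-executing from step 2 with the substitution; state before step 2: [15])
step 2 (MUL): [15]
step 3 (ADD): [15]
step 4 (PUSH 79): [15, 79]
step 5 (PUSH 23): [15, 79, 23]
step 6 (PUSH -70): [15, 79, 23, -70]
step 7 (PUSH -69): [15, 79, 23, -70, -69]
step 8 (DROP): [15, 79, 23, -70]
step 9 (DUP): [15, 79, 23, -70, -70]
step 10 (DUP): [15, 79, 23, -70, -70, -70]
step 11 (PUSH -47): [15, 79, 23, -70, -70, -70, -47]
step 12 (PUSH -83): [15, 79, 23, -70, -70, -70, -47, -83]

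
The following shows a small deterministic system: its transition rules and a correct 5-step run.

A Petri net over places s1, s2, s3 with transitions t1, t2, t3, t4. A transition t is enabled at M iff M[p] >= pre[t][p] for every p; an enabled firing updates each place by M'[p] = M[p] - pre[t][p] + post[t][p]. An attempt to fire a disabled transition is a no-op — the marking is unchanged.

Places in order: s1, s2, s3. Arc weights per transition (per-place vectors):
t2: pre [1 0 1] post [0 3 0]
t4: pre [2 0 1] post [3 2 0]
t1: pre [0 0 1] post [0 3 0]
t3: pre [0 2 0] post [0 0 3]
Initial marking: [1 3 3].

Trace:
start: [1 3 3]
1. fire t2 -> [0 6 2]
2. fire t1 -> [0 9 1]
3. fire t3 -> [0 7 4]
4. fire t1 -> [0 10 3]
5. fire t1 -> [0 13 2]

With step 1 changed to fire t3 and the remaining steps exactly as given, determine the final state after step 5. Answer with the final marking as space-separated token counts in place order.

1 8 6

(re-executing from step 1 with the substitution; state before step 1: [1 3 3])
1. fire t3 -> [1 1 6]
2. fire t1 -> [1 4 5]
3. fire t3 -> [1 2 8]
4. fire t1 -> [1 5 7]
5. fire t1 -> [1 8 6]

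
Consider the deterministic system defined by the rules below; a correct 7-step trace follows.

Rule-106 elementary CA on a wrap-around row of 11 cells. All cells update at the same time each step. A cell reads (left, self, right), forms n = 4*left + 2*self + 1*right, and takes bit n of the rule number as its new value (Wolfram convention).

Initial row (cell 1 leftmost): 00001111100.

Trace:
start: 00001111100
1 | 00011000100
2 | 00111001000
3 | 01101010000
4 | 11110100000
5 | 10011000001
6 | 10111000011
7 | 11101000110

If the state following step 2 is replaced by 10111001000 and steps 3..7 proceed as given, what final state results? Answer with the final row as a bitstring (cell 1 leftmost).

11101010110

state after step 2 := 10111001000
3 | 01101010001
4 | 11110100010
5 | 10011000101
6 | 10111001011
7 | 11101010110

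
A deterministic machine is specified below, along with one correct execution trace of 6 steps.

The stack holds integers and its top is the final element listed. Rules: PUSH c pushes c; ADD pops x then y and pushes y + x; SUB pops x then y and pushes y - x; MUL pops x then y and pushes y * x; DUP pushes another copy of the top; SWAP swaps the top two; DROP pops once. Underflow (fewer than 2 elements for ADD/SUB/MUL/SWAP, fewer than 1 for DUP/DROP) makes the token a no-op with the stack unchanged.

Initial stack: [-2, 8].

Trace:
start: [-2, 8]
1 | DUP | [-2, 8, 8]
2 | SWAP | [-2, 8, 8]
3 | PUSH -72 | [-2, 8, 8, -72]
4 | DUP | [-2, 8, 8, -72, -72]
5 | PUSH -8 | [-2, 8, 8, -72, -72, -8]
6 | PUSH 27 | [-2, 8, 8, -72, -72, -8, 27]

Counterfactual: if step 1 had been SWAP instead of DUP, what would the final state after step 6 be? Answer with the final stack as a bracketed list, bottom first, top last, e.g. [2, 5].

(re-executing from step 1 with the substitution; state before step 1: [-2, 8])
1 | SWAP | [8, -2]
2 | SWAP | [-2, 8]
3 | PUSH -72 | [-2, 8, -72]
4 | DUP | [-2, 8, -72, -72]
5 | PUSH -8 | [-2, 8, -72, -72, -8]
6 | PUSH 27 | [-2, 8, -72, -72, -8, 27]

[-2, 8, -72, -72, -8, 27]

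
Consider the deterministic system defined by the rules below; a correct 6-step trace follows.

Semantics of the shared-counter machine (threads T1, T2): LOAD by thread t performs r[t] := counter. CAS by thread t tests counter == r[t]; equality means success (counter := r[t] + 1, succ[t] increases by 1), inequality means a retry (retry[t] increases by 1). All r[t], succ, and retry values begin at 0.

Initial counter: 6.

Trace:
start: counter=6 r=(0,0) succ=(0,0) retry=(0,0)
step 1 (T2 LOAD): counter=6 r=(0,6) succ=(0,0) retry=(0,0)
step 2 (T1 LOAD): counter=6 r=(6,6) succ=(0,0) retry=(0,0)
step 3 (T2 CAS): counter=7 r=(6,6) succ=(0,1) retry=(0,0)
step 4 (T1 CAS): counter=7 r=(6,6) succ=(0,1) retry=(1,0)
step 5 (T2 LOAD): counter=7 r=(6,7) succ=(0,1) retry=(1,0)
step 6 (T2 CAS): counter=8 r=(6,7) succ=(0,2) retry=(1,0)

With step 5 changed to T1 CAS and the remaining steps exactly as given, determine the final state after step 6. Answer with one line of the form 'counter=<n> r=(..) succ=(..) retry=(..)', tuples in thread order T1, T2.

(re-executing from step 5 with the substitution; state before step 5: counter=7 r=(6,6) succ=(0,1) retry=(1,0))
step 5 (T1 CAS): counter=7 r=(6,6) succ=(0,1) retry=(2,0)
step 6 (T2 CAS): counter=7 r=(6,6) succ=(0,1) retry=(2,1)

counter=7 r=(6,6) succ=(0,1) retry=(2,1)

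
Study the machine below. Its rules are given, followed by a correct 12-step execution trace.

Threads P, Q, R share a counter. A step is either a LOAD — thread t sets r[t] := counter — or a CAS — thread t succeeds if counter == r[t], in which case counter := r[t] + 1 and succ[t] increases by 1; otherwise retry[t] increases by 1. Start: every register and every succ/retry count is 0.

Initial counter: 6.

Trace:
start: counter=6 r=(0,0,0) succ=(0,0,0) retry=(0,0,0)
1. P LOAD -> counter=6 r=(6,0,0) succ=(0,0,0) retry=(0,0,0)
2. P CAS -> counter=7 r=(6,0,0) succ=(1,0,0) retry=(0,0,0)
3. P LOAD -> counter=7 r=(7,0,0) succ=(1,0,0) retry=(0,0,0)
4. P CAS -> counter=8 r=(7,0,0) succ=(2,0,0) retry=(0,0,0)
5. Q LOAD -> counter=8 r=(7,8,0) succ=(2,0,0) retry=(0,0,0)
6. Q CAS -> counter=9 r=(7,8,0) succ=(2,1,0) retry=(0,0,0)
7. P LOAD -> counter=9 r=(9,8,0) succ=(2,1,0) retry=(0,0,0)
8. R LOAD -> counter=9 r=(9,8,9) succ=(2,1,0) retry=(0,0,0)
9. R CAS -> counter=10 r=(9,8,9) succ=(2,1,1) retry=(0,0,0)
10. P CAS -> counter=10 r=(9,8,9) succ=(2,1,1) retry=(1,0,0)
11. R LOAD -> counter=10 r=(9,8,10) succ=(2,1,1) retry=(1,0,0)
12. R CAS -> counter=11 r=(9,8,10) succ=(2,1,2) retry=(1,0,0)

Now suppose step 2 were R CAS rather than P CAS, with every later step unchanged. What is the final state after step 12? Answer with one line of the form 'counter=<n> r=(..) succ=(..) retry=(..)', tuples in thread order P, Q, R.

(re-executing from step 2 with the substitution; state before step 2: counter=6 r=(6,0,0) succ=(0,0,0) retry=(0,0,0))
2. R CAS -> counter=6 r=(6,0,0) succ=(0,0,0) retry=(0,0,1)
3. P LOAD -> counter=6 r=(6,0,0) succ=(0,0,0) retry=(0,0,1)
4. P CAS -> counter=7 r=(6,0,0) succ=(1,0,0) retry=(0,0,1)
5. Q LOAD -> counter=7 r=(6,7,0) succ=(1,0,0) retry=(0,0,1)
6. Q CAS -> counter=8 r=(6,7,0) succ=(1,1,0) retry=(0,0,1)
7. P LOAD -> counter=8 r=(8,7,0) succ=(1,1,0) retry=(0,0,1)
8. R LOAD -> counter=8 r=(8,7,8) succ=(1,1,0) retry=(0,0,1)
9. R CAS -> counter=9 r=(8,7,8) succ=(1,1,1) retry=(0,0,1)
10. P CAS -> counter=9 r=(8,7,8) succ=(1,1,1) retry=(1,0,1)
11. R LOAD -> counter=9 r=(8,7,9) succ=(1,1,1) retry=(1,0,1)
12. R CAS -> counter=10 r=(8,7,9) succ=(1,1,2) retry=(1,0,1)

counter=10 r=(8,7,9) succ=(1,1,2) retry=(1,0,1)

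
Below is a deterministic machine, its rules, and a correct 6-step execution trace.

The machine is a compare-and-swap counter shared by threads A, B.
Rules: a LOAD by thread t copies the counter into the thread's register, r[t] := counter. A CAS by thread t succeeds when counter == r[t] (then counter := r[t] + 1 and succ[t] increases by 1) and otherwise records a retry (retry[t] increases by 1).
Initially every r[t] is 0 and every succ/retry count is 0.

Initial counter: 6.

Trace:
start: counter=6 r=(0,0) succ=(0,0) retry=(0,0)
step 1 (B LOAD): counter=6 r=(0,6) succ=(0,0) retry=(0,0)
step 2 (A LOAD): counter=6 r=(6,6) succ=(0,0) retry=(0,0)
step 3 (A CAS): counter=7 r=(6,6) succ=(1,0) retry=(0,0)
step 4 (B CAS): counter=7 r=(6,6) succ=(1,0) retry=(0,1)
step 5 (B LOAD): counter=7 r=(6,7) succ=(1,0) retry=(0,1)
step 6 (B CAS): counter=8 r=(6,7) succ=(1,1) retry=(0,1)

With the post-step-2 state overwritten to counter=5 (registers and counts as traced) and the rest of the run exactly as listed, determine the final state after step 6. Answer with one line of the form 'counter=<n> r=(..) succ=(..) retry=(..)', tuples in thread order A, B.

counter=6 r=(6,5) succ=(0,1) retry=(1,1)

state after step 2 := counter=5 r=(6,6) succ=(0,0) retry=(0,0)
step 3 (A CAS): counter=5 r=(6,6) succ=(0,0) retry=(1,0)
step 4 (B CAS): counter=5 r=(6,6) succ=(0,0) retry=(1,1)
step 5 (B LOAD): counter=5 r=(6,5) succ=(0,0) retry=(1,1)
step 6 (B CAS): counter=6 r=(6,5) succ=(0,1) retry=(1,1)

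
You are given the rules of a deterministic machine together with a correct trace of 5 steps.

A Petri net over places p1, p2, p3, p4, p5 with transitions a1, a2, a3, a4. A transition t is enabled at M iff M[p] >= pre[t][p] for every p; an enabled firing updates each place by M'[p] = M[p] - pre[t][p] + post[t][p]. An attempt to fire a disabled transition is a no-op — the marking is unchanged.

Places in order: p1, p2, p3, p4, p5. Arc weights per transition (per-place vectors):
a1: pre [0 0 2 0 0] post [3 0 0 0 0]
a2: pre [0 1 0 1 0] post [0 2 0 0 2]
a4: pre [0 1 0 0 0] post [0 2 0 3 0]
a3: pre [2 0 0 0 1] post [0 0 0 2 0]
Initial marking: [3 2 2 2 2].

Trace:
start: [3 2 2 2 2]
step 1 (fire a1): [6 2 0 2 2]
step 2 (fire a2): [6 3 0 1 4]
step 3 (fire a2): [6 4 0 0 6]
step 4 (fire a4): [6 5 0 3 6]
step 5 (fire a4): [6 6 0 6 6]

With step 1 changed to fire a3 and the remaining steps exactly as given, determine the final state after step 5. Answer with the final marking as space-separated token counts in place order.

1 6 2 8 5

(re-executing from step 1 with the substitution; state before step 1: [3 2 2 2 2])
step 1 (fire a3): [1 2 2 4 1]
step 2 (fire a2): [1 3 2 3 3]
step 3 (fire a2): [1 4 2 2 5]
step 4 (fire a4): [1 5 2 5 5]
step 5 (fire a4): [1 6 2 8 5]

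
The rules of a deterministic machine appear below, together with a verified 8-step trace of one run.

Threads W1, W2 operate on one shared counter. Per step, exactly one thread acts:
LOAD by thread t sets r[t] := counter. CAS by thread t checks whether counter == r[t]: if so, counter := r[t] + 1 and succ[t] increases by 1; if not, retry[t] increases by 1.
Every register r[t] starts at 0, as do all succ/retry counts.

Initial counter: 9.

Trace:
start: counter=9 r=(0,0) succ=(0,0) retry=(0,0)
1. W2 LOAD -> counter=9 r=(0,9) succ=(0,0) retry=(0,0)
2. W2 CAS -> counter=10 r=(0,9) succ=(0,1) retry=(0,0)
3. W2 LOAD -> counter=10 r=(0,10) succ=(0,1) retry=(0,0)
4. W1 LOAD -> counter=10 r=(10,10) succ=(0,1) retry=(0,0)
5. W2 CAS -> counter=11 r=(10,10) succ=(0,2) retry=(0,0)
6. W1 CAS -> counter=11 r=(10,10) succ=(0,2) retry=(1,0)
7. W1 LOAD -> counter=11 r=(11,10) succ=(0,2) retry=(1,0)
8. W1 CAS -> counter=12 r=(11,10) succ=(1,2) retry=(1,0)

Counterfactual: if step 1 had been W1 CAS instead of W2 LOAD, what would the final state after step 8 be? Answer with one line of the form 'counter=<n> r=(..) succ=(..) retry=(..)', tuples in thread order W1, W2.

counter=11 r=(10,9) succ=(1,1) retry=(2,1)

(re-executing from step 1 with the substitution; state before step 1: counter=9 r=(0,0) succ=(0,0) retry=(0,0))
1. W1 CAS -> counter=9 r=(0,0) succ=(0,0) retry=(1,0)
2. W2 CAS -> counter=9 r=(0,0) succ=(0,0) retry=(1,1)
3. W2 LOAD -> counter=9 r=(0,9) succ=(0,0) retry=(1,1)
4. W1 LOAD -> counter=9 r=(9,9) succ=(0,0) retry=(1,1)
5. W2 CAS -> counter=10 r=(9,9) succ=(0,1) retry=(1,1)
6. W1 CAS -> counter=10 r=(9,9) succ=(0,1) retry=(2,1)
7. W1 LOAD -> counter=10 r=(10,9) succ=(0,1) retry=(2,1)
8. W1 CAS -> counter=11 r=(10,9) succ=(1,1) retry=(2,1)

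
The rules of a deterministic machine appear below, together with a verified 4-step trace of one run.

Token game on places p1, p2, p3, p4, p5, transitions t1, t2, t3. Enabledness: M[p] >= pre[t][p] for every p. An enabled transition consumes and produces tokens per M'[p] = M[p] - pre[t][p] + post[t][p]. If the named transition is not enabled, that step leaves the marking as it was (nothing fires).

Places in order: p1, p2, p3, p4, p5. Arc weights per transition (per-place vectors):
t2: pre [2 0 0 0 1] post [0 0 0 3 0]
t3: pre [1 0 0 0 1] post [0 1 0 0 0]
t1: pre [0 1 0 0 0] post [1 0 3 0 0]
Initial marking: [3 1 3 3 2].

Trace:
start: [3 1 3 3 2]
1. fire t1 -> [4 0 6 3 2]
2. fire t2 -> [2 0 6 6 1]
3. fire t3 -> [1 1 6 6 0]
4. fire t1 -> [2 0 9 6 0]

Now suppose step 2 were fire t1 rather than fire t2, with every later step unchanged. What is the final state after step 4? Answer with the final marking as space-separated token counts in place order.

4 0 9 3 1

(re-executing from step 2 with the substitution; state before step 2: [4 0 6 3 2])
2. fire t1 -> [4 0 6 3 2]
3. fire t3 -> [3 1 6 3 1]
4. fire t1 -> [4 0 9 3 1]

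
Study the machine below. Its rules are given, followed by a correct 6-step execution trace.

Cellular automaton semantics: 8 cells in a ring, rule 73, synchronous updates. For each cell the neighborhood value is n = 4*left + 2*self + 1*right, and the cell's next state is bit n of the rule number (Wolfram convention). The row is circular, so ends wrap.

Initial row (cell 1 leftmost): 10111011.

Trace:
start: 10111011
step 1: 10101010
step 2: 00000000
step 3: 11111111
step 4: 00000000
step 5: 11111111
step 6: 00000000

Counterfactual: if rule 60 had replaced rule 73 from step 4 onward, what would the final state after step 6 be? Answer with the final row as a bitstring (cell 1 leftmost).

00000000

(re-executing steps 4..6 under rule 60; state before step 4: 11111111)
step 4: 00000000
step 5: 00000000
step 6: 00000000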